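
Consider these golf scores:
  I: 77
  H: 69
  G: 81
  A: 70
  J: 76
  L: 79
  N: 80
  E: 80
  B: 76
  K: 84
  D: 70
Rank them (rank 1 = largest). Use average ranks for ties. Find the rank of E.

3.5

Sorted (descending): 84, 81, 80, 80, 79, 77, 76, 76, 70, 70, 69
The 2 values of 80 occupy positions 3–4 → average rank (3+4)/2 = 3.5.
The 2 values of 76 occupy positions 7–8 → average rank (7+8)/2 = 7.5.
The 2 values of 70 occupy positions 9–10 → average rank (9+10)/2 = 9.5.
E has value 80 → rank 3.5.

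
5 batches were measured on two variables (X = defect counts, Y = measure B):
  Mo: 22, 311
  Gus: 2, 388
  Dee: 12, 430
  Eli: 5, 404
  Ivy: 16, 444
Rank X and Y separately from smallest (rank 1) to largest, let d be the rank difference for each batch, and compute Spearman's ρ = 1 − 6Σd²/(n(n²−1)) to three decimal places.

Ranks of variable 1: 5, 1, 3, 2, 4
Ranks of variable 2: 1, 2, 4, 3, 5
d = r₁ − r₂: 4, -1, -1, -1, -1
d²: 16, 1, 1, 1, 1; Σd² = 20
ρ = 1 − 6·20/(5·24) = 1 − 120/120 = 0.000

0.000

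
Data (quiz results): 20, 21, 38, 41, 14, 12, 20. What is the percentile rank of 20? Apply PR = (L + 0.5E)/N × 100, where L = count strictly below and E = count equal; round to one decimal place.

N = 7.
Strictly below 20: 2. Equal to 20: 2.
PR = (2 + 0.5·2)/7 × 100 = 42.9

42.9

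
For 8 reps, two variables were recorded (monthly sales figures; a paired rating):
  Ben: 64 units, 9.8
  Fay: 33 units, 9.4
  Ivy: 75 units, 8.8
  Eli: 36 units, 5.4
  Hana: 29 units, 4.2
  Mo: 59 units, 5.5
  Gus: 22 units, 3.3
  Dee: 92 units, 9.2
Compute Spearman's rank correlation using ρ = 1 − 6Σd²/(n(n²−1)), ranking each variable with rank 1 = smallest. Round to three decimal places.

Ranks of variable 1: 6, 3, 7, 4, 2, 5, 1, 8
Ranks of variable 2: 8, 7, 5, 3, 2, 4, 1, 6
d = r₁ − r₂: -2, -4, 2, 1, 0, 1, 0, 2
d²: 4, 16, 4, 1, 0, 1, 0, 4; Σd² = 30
ρ = 1 − 6·30/(8·63) = 1 − 180/504 = 0.643

0.643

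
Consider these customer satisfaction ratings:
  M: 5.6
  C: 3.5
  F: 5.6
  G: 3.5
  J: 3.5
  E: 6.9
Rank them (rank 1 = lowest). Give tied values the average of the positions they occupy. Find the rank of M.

4.5

Sorted (ascending): 3.5, 3.5, 3.5, 5.6, 5.6, 6.9
The 3 values of 3.5 occupy positions 1–3 → average rank 2.
The 2 values of 5.6 occupy positions 4–5 → average rank (4+5)/2 = 4.5.
M has value 5.6 → rank 4.5.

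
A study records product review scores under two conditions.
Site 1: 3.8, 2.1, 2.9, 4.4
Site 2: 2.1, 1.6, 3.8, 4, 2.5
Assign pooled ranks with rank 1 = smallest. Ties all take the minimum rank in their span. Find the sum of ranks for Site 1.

22

Sorted (ascending): 1.6, 2.1, 2.1, 2.5, 2.9, 3.8, 3.8, 4, 4.4
The 2 values of 2.1 occupy positions 2–3 → each gets rank 2.
The 2 values of 3.8 occupy positions 6–7 → each gets rank 6.
Site 1 values → pooled ranks: 3.8→6, 2.1→2, 2.9→5, 4.4→9
Rank sum = 6 + 2 + 5 + 9 = 22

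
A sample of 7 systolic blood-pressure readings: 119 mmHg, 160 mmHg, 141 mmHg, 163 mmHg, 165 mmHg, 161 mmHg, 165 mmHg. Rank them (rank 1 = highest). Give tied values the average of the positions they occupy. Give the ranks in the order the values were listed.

7, 5, 6, 3, 1.5, 4, 1.5

Sorted (descending): 165, 165, 163, 161, 160, 141, 119
The 2 values of 165 occupy positions 1–2 → average rank (1+2)/2 = 1.5.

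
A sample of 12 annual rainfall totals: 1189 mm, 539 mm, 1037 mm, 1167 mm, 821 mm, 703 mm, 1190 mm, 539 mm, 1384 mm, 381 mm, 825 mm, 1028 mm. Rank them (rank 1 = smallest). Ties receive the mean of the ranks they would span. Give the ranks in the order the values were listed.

Sorted (ascending): 381, 539, 539, 703, 821, 825, 1028, 1037, 1167, 1189, 1190, 1384
The 2 values of 539 occupy positions 2–3 → average rank (2+3)/2 = 2.5.

10, 2.5, 8, 9, 5, 4, 11, 2.5, 12, 1, 6, 7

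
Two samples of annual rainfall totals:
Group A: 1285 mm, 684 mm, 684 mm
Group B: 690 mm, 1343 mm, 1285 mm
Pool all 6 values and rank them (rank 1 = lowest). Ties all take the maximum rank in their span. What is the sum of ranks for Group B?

Sorted (ascending): 684, 684, 690, 1285, 1285, 1343
The 2 values of 684 occupy positions 1–2 → each gets rank 2.
The 2 values of 1285 occupy positions 4–5 → each gets rank 5.
Group B values → pooled ranks: 690→3, 1343→6, 1285→5
Rank sum = 3 + 6 + 5 = 14

14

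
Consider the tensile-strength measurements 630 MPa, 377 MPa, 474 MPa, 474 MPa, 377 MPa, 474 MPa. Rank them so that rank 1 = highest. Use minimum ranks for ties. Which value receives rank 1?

630

Sorted (descending): 630, 474, 474, 474, 377, 377
The 3 values of 474 occupy positions 2–4 → each gets rank 2.
The 2 values of 377 occupy positions 5–6 → each gets rank 5.
Rank 1 → value 630.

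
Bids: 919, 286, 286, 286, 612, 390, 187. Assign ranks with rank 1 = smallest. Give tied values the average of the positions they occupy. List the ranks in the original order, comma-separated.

7, 3, 3, 3, 6, 5, 1

Sorted (ascending): 187, 286, 286, 286, 390, 612, 919
The 3 values of 286 occupy positions 2–4 → average rank 3.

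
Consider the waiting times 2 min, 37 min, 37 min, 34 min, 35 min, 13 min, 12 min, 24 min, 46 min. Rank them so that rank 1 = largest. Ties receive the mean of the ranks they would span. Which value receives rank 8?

Sorted (descending): 46, 37, 37, 35, 34, 24, 13, 12, 2
The 2 values of 37 occupy positions 2–3 → average rank (2+3)/2 = 2.5.
Rank 8 → value 12.

12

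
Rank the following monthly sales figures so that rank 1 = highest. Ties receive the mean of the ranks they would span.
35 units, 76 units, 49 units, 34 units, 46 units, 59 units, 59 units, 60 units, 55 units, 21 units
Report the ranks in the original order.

8, 1, 6, 9, 7, 3.5, 3.5, 2, 5, 10

Sorted (descending): 76, 60, 59, 59, 55, 49, 46, 35, 34, 21
The 2 values of 59 occupy positions 3–4 → average rank (3+4)/2 = 3.5.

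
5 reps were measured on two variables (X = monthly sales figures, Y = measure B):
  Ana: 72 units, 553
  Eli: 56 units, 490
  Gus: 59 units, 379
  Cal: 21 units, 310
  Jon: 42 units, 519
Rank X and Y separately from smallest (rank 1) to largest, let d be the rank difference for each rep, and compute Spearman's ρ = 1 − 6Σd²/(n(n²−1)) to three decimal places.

0.600

Ranks of variable 1: 5, 3, 4, 1, 2
Ranks of variable 2: 5, 3, 2, 1, 4
d = r₁ − r₂: 0, 0, 2, 0, -2
d²: 0, 0, 4, 0, 4; Σd² = 8
ρ = 1 − 6·8/(5·24) = 1 − 48/120 = 0.600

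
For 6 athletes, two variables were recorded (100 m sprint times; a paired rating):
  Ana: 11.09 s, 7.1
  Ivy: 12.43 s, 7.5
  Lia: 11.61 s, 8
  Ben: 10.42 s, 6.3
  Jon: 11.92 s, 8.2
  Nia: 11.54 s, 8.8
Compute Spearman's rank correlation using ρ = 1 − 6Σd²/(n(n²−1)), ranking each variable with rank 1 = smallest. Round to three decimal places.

0.486

Ranks of variable 1: 2, 6, 4, 1, 5, 3
Ranks of variable 2: 2, 3, 4, 1, 5, 6
d = r₁ − r₂: 0, 3, 0, 0, 0, -3
d²: 0, 9, 0, 0, 0, 9; Σd² = 18
ρ = 1 − 6·18/(6·35) = 1 − 108/210 = 0.486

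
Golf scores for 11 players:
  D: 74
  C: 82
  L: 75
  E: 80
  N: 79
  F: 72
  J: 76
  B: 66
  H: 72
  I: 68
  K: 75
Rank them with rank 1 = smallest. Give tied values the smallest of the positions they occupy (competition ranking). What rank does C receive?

Sorted (ascending): 66, 68, 72, 72, 74, 75, 75, 76, 79, 80, 82
The 2 values of 72 occupy positions 3–4 → each gets rank 3.
The 2 values of 75 occupy positions 6–7 → each gets rank 6.
C has value 82 → rank 11.

11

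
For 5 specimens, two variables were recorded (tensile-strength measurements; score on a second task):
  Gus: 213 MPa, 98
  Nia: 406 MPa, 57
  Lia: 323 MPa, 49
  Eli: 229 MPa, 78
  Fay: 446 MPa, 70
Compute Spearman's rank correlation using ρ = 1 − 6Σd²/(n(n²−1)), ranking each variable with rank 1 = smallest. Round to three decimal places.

-0.600

Ranks of variable 1: 1, 4, 3, 2, 5
Ranks of variable 2: 5, 2, 1, 4, 3
d = r₁ − r₂: -4, 2, 2, -2, 2
d²: 16, 4, 4, 4, 4; Σd² = 32
ρ = 1 − 6·32/(5·24) = 1 − 192/120 = -0.600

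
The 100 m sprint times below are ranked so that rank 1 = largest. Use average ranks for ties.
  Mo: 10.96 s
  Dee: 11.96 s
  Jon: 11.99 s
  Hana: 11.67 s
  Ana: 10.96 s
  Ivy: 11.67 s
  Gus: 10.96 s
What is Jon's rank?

Sorted (descending): 11.99, 11.96, 11.67, 11.67, 10.96, 10.96, 10.96
The 2 values of 11.67 occupy positions 3–4 → average rank (3+4)/2 = 3.5.
The 3 values of 10.96 occupy positions 5–7 → average rank 6.
Jon has value 11.99 s → rank 1.

1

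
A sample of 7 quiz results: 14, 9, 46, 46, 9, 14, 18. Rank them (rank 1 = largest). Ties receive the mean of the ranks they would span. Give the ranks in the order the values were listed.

4.5, 6.5, 1.5, 1.5, 6.5, 4.5, 3

Sorted (descending): 46, 46, 18, 14, 14, 9, 9
The 2 values of 46 occupy positions 1–2 → average rank (1+2)/2 = 1.5.
The 2 values of 14 occupy positions 4–5 → average rank (4+5)/2 = 4.5.
The 2 values of 9 occupy positions 6–7 → average rank (6+7)/2 = 6.5.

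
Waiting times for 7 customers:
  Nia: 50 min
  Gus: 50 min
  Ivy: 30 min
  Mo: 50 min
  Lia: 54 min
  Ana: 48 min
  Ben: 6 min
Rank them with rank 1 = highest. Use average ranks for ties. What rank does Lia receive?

Sorted (descending): 54, 50, 50, 50, 48, 30, 6
The 3 values of 50 occupy positions 2–4 → average rank 3.
Lia has value 54 min → rank 1.

1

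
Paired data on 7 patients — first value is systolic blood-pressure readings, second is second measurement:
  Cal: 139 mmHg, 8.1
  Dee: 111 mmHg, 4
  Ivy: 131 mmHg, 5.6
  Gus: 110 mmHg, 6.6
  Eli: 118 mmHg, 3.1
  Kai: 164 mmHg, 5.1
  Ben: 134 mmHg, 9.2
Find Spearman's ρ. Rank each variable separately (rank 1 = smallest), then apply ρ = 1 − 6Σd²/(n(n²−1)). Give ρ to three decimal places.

Ranks of variable 1: 6, 2, 4, 1, 3, 7, 5
Ranks of variable 2: 6, 2, 4, 5, 1, 3, 7
d = r₁ − r₂: 0, 0, 0, -4, 2, 4, -2
d²: 0, 0, 0, 16, 4, 16, 4; Σd² = 40
ρ = 1 − 6·40/(7·48) = 1 − 240/336 = 0.286

0.286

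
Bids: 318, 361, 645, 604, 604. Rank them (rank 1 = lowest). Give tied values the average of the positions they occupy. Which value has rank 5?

645

Sorted (ascending): 318, 361, 604, 604, 645
The 2 values of 604 occupy positions 3–4 → average rank (3+4)/2 = 3.5.
Rank 5 → value 645.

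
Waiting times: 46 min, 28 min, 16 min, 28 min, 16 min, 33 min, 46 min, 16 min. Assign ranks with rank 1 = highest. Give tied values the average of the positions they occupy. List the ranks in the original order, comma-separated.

1.5, 4.5, 7, 4.5, 7, 3, 1.5, 7

Sorted (descending): 46, 46, 33, 28, 28, 16, 16, 16
The 2 values of 46 occupy positions 1–2 → average rank (1+2)/2 = 1.5.
The 2 values of 28 occupy positions 4–5 → average rank (4+5)/2 = 4.5.
The 3 values of 16 occupy positions 6–8 → average rank 7.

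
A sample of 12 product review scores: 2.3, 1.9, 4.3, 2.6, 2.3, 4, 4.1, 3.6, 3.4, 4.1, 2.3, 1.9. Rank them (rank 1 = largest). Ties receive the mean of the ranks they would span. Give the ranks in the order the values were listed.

9, 11.5, 1, 7, 9, 4, 2.5, 5, 6, 2.5, 9, 11.5

Sorted (descending): 4.3, 4.1, 4.1, 4, 3.6, 3.4, 2.6, 2.3, 2.3, 2.3, 1.9, 1.9
The 2 values of 4.1 occupy positions 2–3 → average rank (2+3)/2 = 2.5.
The 3 values of 2.3 occupy positions 8–10 → average rank 9.
The 2 values of 1.9 occupy positions 11–12 → average rank (11+12)/2 = 11.5.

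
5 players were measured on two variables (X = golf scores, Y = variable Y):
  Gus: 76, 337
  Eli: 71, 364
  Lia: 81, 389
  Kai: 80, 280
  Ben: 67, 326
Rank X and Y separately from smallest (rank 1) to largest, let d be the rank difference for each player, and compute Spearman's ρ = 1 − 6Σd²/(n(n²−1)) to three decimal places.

0.300

Ranks of variable 1: 3, 2, 5, 4, 1
Ranks of variable 2: 3, 4, 5, 1, 2
d = r₁ − r₂: 0, -2, 0, 3, -1
d²: 0, 4, 0, 9, 1; Σd² = 14
ρ = 1 − 6·14/(5·24) = 1 − 84/120 = 0.300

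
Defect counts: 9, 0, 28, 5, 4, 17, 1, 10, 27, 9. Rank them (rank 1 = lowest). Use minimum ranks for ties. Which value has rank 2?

Sorted (ascending): 0, 1, 4, 5, 9, 9, 10, 17, 27, 28
The 2 values of 9 occupy positions 5–6 → each gets rank 5.
Rank 2 → value 1.

1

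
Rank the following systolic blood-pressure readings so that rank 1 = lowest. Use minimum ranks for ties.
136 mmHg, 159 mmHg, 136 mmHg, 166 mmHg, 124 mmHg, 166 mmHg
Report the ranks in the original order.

Sorted (ascending): 124, 136, 136, 159, 166, 166
The 2 values of 136 occupy positions 2–3 → each gets rank 2.
The 2 values of 166 occupy positions 5–6 → each gets rank 5.

2, 4, 2, 5, 1, 5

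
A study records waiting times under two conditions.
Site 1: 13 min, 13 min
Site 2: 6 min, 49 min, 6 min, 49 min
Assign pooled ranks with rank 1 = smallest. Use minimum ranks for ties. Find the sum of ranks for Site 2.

12

Sorted (ascending): 6, 6, 13, 13, 49, 49
The 2 values of 6 occupy positions 1–2 → each gets rank 1.
The 2 values of 13 occupy positions 3–4 → each gets rank 3.
The 2 values of 49 occupy positions 5–6 → each gets rank 5.
Site 2 values → pooled ranks: 6→1, 49→5, 6→1, 49→5
Rank sum = 1 + 5 + 1 + 5 = 12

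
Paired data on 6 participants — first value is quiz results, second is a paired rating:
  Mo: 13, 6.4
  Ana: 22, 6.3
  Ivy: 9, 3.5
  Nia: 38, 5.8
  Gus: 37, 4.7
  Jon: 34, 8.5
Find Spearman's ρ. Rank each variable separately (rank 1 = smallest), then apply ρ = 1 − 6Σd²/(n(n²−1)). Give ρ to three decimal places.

0.086

Ranks of variable 1: 2, 3, 1, 6, 5, 4
Ranks of variable 2: 5, 4, 1, 3, 2, 6
d = r₁ − r₂: -3, -1, 0, 3, 3, -2
d²: 9, 1, 0, 9, 9, 4; Σd² = 32
ρ = 1 − 6·32/(6·35) = 1 − 192/210 = 0.086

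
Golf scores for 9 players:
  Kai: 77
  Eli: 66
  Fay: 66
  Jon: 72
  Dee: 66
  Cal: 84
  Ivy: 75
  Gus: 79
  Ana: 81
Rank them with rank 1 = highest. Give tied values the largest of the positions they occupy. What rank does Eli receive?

9

Sorted (descending): 84, 81, 79, 77, 75, 72, 66, 66, 66
The 3 values of 66 occupy positions 7–9 → each gets rank 9.
Eli has value 66 → rank 9.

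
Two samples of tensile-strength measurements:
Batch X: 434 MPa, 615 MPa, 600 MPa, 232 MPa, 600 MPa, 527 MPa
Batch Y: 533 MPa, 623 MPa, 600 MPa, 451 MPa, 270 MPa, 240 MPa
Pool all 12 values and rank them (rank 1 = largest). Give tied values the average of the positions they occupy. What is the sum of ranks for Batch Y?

40

Sorted (descending): 623, 615, 600, 600, 600, 533, 527, 451, 434, 270, 240, 232
The 3 values of 600 occupy positions 3–5 → average rank 4.
Batch Y values → pooled ranks: 533→6, 623→1, 600→4, 451→8, 270→10, 240→11
Rank sum = 6 + 1 + 4 + 8 + 10 + 11 = 40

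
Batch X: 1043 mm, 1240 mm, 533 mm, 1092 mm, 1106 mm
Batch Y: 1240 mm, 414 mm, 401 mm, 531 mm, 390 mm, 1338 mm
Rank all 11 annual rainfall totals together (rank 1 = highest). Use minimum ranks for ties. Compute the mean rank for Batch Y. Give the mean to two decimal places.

Sorted (descending): 1338, 1240, 1240, 1106, 1092, 1043, 533, 531, 414, 401, 390
The 2 values of 1240 occupy positions 2–3 → each gets rank 2.
Batch Y values → pooled ranks: 1240→2, 414→9, 401→10, 531→8, 390→11, 1338→1
Mean rank = (2 + 9 + 10 + 8 + 11 + 1) / 6 = 6.83

6.83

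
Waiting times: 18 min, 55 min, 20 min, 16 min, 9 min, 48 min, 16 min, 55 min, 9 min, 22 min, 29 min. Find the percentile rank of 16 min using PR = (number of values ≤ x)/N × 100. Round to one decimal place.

N = 11.
Strictly below 16: 2. Equal to 16: 2.
PR = 4/11 × 100 = 36.4

36.4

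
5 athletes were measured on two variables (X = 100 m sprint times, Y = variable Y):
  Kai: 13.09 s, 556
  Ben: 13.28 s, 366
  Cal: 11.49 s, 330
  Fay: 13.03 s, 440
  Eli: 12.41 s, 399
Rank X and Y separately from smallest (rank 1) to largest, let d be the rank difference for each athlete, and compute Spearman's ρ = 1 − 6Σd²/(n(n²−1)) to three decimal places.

Ranks of variable 1: 4, 5, 1, 3, 2
Ranks of variable 2: 5, 2, 1, 4, 3
d = r₁ − r₂: -1, 3, 0, -1, -1
d²: 1, 9, 0, 1, 1; Σd² = 12
ρ = 1 − 6·12/(5·24) = 1 − 72/120 = 0.400

0.400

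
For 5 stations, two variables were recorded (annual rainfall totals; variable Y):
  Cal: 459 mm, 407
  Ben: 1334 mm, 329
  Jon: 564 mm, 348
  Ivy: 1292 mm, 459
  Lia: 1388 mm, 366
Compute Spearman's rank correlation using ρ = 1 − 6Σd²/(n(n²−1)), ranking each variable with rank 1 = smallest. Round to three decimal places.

Ranks of variable 1: 1, 4, 2, 3, 5
Ranks of variable 2: 4, 1, 2, 5, 3
d = r₁ − r₂: -3, 3, 0, -2, 2
d²: 9, 9, 0, 4, 4; Σd² = 26
ρ = 1 − 6·26/(5·24) = 1 − 156/120 = -0.300

-0.300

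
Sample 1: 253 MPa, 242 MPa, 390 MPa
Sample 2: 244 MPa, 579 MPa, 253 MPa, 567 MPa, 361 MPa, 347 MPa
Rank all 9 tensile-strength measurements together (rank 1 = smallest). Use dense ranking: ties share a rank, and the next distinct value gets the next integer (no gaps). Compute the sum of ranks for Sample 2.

29

Sorted (ascending): 242, 244, 253, 253, 347, 361, 390, 567, 579
The 2 values of 253 share dense rank 3.
Remaining distinct values take the next consecutive integers.
Sample 2 values → pooled ranks: 244→2, 579→8, 253→3, 567→7, 361→5, 347→4
Rank sum = 2 + 8 + 3 + 7 + 5 + 4 = 29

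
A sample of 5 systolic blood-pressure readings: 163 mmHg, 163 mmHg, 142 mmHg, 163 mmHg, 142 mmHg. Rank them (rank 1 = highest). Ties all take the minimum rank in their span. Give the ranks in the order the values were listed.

1, 1, 4, 1, 4

Sorted (descending): 163, 163, 163, 142, 142
The 3 values of 163 occupy positions 1–3 → each gets rank 1.
The 2 values of 142 occupy positions 4–5 → each gets rank 4.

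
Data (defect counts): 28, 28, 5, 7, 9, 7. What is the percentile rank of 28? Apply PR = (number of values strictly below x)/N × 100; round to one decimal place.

66.7

N = 6.
Strictly below 28: 4. Equal to 28: 2.
PR = 4/6 × 100 = 66.7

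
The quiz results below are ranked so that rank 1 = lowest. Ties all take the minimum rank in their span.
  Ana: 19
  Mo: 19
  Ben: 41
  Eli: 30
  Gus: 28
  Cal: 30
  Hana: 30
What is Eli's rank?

Sorted (ascending): 19, 19, 28, 30, 30, 30, 41
The 2 values of 19 occupy positions 1–2 → each gets rank 1.
The 3 values of 30 occupy positions 4–6 → each gets rank 4.
Eli has value 30 → rank 4.

4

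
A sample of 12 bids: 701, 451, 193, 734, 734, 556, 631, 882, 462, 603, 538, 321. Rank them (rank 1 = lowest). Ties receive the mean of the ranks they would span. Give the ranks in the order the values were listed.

9, 3, 1, 10.5, 10.5, 6, 8, 12, 4, 7, 5, 2

Sorted (ascending): 193, 321, 451, 462, 538, 556, 603, 631, 701, 734, 734, 882
The 2 values of 734 occupy positions 10–11 → average rank (10+11)/2 = 10.5.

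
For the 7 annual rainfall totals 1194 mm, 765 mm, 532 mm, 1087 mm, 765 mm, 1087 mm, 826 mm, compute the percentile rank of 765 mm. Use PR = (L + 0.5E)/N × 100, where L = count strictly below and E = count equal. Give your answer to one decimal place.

28.6

N = 7.
Strictly below 765: 1. Equal to 765: 2.
PR = (1 + 0.5·2)/7 × 100 = 28.6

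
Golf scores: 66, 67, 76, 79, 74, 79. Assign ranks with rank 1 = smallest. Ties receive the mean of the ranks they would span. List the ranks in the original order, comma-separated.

Sorted (ascending): 66, 67, 74, 76, 79, 79
The 2 values of 79 occupy positions 5–6 → average rank (5+6)/2 = 5.5.

1, 2, 4, 5.5, 3, 5.5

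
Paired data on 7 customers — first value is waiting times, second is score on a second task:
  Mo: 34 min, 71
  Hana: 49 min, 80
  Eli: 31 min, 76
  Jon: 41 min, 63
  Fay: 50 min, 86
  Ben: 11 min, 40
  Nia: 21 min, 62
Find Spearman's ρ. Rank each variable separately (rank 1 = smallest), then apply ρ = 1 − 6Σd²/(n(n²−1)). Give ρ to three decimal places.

0.857

Ranks of variable 1: 4, 6, 3, 5, 7, 1, 2
Ranks of variable 2: 4, 6, 5, 3, 7, 1, 2
d = r₁ − r₂: 0, 0, -2, 2, 0, 0, 0
d²: 0, 0, 4, 4, 0, 0, 0; Σd² = 8
ρ = 1 − 6·8/(7·48) = 1 − 48/336 = 0.857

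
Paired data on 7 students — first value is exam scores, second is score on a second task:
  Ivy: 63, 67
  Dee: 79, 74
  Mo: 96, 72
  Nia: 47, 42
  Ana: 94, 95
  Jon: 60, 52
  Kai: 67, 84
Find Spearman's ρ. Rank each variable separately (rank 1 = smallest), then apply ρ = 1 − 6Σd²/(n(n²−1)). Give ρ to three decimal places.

0.750

Ranks of variable 1: 3, 5, 7, 1, 6, 2, 4
Ranks of variable 2: 3, 5, 4, 1, 7, 2, 6
d = r₁ − r₂: 0, 0, 3, 0, -1, 0, -2
d²: 0, 0, 9, 0, 1, 0, 4; Σd² = 14
ρ = 1 − 6·14/(7·48) = 1 − 84/336 = 0.750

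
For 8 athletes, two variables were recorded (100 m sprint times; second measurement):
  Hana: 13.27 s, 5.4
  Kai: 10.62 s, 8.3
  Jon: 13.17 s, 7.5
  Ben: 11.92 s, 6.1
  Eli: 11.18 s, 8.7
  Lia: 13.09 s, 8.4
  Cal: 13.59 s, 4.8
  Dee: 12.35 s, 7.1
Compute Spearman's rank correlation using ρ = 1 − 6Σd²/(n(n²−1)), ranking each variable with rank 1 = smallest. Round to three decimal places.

-0.667

Ranks of variable 1: 7, 1, 6, 3, 2, 5, 8, 4
Ranks of variable 2: 2, 6, 5, 3, 8, 7, 1, 4
d = r₁ − r₂: 5, -5, 1, 0, -6, -2, 7, 0
d²: 25, 25, 1, 0, 36, 4, 49, 0; Σd² = 140
ρ = 1 − 6·140/(8·63) = 1 − 840/504 = -0.667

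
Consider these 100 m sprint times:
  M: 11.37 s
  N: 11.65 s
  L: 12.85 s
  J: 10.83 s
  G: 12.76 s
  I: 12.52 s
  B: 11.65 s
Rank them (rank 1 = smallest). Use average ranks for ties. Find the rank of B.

3.5

Sorted (ascending): 10.83, 11.37, 11.65, 11.65, 12.52, 12.76, 12.85
The 2 values of 11.65 occupy positions 3–4 → average rank (3+4)/2 = 3.5.
B has value 11.65 s → rank 3.5.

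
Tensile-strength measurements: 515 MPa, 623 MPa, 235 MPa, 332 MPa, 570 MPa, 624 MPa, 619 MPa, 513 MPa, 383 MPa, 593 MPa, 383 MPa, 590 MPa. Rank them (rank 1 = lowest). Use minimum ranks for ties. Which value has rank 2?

332

Sorted (ascending): 235, 332, 383, 383, 513, 515, 570, 590, 593, 619, 623, 624
The 2 values of 383 occupy positions 3–4 → each gets rank 3.
Rank 2 → value 332.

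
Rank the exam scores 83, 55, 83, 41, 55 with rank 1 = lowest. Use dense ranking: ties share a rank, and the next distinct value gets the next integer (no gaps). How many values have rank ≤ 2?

3

Sorted (ascending): 41, 55, 55, 83, 83
The 2 values of 55 share dense rank 2.
The 2 values of 83 share dense rank 3.
Remaining distinct values take the next consecutive integers.
Ranks ≤ 2: {1, 2, 2} → 3 values.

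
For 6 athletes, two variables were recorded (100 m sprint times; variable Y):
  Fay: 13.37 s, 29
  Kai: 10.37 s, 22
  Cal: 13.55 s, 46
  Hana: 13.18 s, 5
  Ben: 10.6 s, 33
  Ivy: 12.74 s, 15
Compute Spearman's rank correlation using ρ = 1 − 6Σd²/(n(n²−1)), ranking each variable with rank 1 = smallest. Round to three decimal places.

Ranks of variable 1: 5, 1, 6, 4, 2, 3
Ranks of variable 2: 4, 3, 6, 1, 5, 2
d = r₁ − r₂: 1, -2, 0, 3, -3, 1
d²: 1, 4, 0, 9, 9, 1; Σd² = 24
ρ = 1 − 6·24/(6·35) = 1 − 144/210 = 0.314

0.314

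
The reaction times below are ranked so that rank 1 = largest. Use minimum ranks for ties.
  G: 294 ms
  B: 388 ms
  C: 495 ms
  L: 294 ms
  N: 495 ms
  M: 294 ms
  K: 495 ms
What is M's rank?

5

Sorted (descending): 495, 495, 495, 388, 294, 294, 294
The 3 values of 495 occupy positions 1–3 → each gets rank 1.
The 3 values of 294 occupy positions 5–7 → each gets rank 5.
M has value 294 ms → rank 5.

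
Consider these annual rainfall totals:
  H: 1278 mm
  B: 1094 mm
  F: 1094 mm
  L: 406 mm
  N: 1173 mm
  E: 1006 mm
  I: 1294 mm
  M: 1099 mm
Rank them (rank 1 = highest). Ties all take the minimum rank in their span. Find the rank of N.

Sorted (descending): 1294, 1278, 1173, 1099, 1094, 1094, 1006, 406
The 2 values of 1094 occupy positions 5–6 → each gets rank 5.
N has value 1173 mm → rank 3.

3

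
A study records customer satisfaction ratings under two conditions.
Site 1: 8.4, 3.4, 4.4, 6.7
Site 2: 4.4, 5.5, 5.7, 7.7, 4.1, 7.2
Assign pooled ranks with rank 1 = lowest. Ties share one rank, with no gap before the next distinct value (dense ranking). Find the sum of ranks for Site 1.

19

Sorted (ascending): 3.4, 4.1, 4.4, 4.4, 5.5, 5.7, 6.7, 7.2, 7.7, 8.4
The 2 values of 4.4 share dense rank 3.
Remaining distinct values take the next consecutive integers.
Site 1 values → pooled ranks: 8.4→9, 3.4→1, 4.4→3, 6.7→6
Rank sum = 9 + 1 + 3 + 6 = 19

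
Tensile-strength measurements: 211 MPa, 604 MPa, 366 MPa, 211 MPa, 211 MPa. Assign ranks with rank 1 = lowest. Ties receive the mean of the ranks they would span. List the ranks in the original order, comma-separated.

2, 5, 4, 2, 2

Sorted (ascending): 211, 211, 211, 366, 604
The 3 values of 211 occupy positions 1–3 → average rank 2.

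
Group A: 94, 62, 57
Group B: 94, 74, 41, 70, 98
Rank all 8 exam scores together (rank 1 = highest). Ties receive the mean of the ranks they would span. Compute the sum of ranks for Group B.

20.5

Sorted (descending): 98, 94, 94, 74, 70, 62, 57, 41
The 2 values of 94 occupy positions 2–3 → average rank (2+3)/2 = 2.5.
Group B values → pooled ranks: 94→2.5, 74→4, 41→8, 70→5, 98→1
Rank sum = 2.5 + 4 + 8 + 5 + 1 = 20.5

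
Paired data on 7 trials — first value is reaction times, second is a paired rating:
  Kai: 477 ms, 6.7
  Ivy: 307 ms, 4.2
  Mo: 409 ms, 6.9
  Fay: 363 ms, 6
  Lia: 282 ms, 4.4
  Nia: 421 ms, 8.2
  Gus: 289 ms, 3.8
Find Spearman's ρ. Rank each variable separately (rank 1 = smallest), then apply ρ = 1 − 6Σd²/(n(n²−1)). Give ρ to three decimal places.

0.786

Ranks of variable 1: 7, 3, 5, 4, 1, 6, 2
Ranks of variable 2: 5, 2, 6, 4, 3, 7, 1
d = r₁ − r₂: 2, 1, -1, 0, -2, -1, 1
d²: 4, 1, 1, 0, 4, 1, 1; Σd² = 12
ρ = 1 − 6·12/(7·48) = 1 − 72/336 = 0.786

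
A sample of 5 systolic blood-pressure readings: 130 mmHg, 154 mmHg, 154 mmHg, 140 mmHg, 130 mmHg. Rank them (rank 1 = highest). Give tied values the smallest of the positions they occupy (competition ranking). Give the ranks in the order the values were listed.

4, 1, 1, 3, 4

Sorted (descending): 154, 154, 140, 130, 130
The 2 values of 154 occupy positions 1–2 → each gets rank 1.
The 2 values of 130 occupy positions 4–5 → each gets rank 4.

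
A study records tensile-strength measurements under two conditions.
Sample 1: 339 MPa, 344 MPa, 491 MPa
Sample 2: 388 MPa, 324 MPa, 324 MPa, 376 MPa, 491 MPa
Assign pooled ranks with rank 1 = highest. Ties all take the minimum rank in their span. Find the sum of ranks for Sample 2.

Sorted (descending): 491, 491, 388, 376, 344, 339, 324, 324
The 2 values of 491 occupy positions 1–2 → each gets rank 1.
The 2 values of 324 occupy positions 7–8 → each gets rank 7.
Sample 2 values → pooled ranks: 388→3, 324→7, 324→7, 376→4, 491→1
Rank sum = 3 + 7 + 7 + 4 + 1 = 22

22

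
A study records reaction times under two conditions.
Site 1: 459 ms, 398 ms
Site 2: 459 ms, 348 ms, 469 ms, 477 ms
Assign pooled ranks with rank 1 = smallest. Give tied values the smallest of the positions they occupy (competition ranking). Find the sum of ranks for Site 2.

Sorted (ascending): 348, 398, 459, 459, 469, 477
The 2 values of 459 occupy positions 3–4 → each gets rank 3.
Site 2 values → pooled ranks: 459→3, 348→1, 469→5, 477→6
Rank sum = 3 + 1 + 5 + 6 = 15

15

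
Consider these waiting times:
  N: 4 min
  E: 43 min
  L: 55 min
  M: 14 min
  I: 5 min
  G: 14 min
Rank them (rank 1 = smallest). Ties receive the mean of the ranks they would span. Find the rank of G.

Sorted (ascending): 4, 5, 14, 14, 43, 55
The 2 values of 14 occupy positions 3–4 → average rank (3+4)/2 = 3.5.
G has value 14 min → rank 3.5.

3.5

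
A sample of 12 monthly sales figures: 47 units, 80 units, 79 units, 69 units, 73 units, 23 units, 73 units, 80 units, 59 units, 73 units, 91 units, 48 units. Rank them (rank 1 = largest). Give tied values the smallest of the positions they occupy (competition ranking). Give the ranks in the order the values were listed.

Sorted (descending): 91, 80, 80, 79, 73, 73, 73, 69, 59, 48, 47, 23
The 2 values of 80 occupy positions 2–3 → each gets rank 2.
The 3 values of 73 occupy positions 5–7 → each gets rank 5.

11, 2, 4, 8, 5, 12, 5, 2, 9, 5, 1, 10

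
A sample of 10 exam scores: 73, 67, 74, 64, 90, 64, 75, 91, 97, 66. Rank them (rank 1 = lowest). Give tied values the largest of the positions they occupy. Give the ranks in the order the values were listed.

5, 4, 6, 2, 8, 2, 7, 9, 10, 3

Sorted (ascending): 64, 64, 66, 67, 73, 74, 75, 90, 91, 97
The 2 values of 64 occupy positions 1–2 → each gets rank 2.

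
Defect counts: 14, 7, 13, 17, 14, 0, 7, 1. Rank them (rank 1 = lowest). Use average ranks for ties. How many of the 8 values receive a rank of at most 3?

Sorted (ascending): 0, 1, 7, 7, 13, 14, 14, 17
The 2 values of 7 occupy positions 3–4 → average rank (3+4)/2 = 3.5.
The 2 values of 14 occupy positions 6–7 → average rank (6+7)/2 = 6.5.
Ranks ≤ 3: {1, 2} → 2 values.

2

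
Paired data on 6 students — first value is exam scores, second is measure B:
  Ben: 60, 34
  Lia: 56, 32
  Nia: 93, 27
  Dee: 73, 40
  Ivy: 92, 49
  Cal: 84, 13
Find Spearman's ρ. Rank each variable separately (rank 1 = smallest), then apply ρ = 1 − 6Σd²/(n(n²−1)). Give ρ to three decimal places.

Ranks of variable 1: 2, 1, 6, 3, 5, 4
Ranks of variable 2: 4, 3, 2, 5, 6, 1
d = r₁ − r₂: -2, -2, 4, -2, -1, 3
d²: 4, 4, 16, 4, 1, 9; Σd² = 38
ρ = 1 − 6·38/(6·35) = 1 − 228/210 = -0.086

-0.086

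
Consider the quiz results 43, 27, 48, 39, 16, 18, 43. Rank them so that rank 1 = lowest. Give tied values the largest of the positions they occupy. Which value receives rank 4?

39

Sorted (ascending): 16, 18, 27, 39, 43, 43, 48
The 2 values of 43 occupy positions 5–6 → each gets rank 6.
Rank 4 → value 39.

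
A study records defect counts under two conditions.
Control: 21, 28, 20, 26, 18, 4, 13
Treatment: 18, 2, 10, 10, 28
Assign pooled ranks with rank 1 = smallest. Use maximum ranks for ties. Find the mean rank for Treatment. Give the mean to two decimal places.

Sorted (ascending): 2, 4, 10, 10, 13, 18, 18, 20, 21, 26, 28, 28
The 2 values of 10 occupy positions 3–4 → each gets rank 4.
The 2 values of 18 occupy positions 6–7 → each gets rank 7.
The 2 values of 28 occupy positions 11–12 → each gets rank 12.
Treatment values → pooled ranks: 18→7, 2→1, 10→4, 10→4, 28→12
Mean rank = (7 + 1 + 4 + 4 + 12) / 5 = 5.60

5.60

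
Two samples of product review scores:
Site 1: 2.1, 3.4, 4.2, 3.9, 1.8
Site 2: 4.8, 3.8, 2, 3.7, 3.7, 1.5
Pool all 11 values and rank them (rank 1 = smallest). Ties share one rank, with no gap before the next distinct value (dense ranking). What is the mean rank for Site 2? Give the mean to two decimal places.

Sorted (ascending): 1.5, 1.8, 2, 2.1, 3.4, 3.7, 3.7, 3.8, 3.9, 4.2, 4.8
The 2 values of 3.7 share dense rank 6.
Remaining distinct values take the next consecutive integers.
Site 2 values → pooled ranks: 4.8→10, 3.8→7, 2→3, 3.7→6, 3.7→6, 1.5→1
Mean rank = (10 + 7 + 3 + 6 + 6 + 1) / 6 = 5.50

5.50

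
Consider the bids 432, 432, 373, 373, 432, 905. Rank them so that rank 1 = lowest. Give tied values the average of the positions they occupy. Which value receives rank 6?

Sorted (ascending): 373, 373, 432, 432, 432, 905
The 2 values of 373 occupy positions 1–2 → average rank (1+2)/2 = 1.5.
The 3 values of 432 occupy positions 3–5 → average rank 4.
Rank 6 → value 905.

905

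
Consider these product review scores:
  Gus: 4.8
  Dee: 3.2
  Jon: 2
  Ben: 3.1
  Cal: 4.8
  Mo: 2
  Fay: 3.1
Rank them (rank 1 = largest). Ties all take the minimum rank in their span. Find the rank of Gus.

1

Sorted (descending): 4.8, 4.8, 3.2, 3.1, 3.1, 2, 2
The 2 values of 4.8 occupy positions 1–2 → each gets rank 1.
The 2 values of 3.1 occupy positions 4–5 → each gets rank 4.
The 2 values of 2 occupy positions 6–7 → each gets rank 6.
Gus has value 4.8 → rank 1.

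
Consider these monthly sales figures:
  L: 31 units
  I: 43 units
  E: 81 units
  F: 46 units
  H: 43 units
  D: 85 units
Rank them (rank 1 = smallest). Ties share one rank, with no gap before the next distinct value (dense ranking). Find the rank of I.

2

Sorted (ascending): 31, 43, 43, 46, 81, 85
The 2 values of 43 share dense rank 2.
Remaining distinct values take the next consecutive integers.
I has value 43 units → rank 2.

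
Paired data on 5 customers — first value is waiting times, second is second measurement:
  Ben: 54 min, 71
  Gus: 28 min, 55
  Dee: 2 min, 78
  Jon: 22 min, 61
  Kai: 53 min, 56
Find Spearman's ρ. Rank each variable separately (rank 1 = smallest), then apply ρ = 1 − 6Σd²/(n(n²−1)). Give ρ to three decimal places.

-0.300

Ranks of variable 1: 5, 3, 1, 2, 4
Ranks of variable 2: 4, 1, 5, 3, 2
d = r₁ − r₂: 1, 2, -4, -1, 2
d²: 1, 4, 16, 1, 4; Σd² = 26
ρ = 1 − 6·26/(5·24) = 1 − 156/120 = -0.300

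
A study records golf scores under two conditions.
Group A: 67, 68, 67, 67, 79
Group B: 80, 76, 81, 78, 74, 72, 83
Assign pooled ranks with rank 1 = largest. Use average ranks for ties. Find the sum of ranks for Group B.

Sorted (descending): 83, 81, 80, 79, 78, 76, 74, 72, 68, 67, 67, 67
The 3 values of 67 occupy positions 10–12 → average rank 11.
Group B values → pooled ranks: 80→3, 76→6, 81→2, 78→5, 74→7, 72→8, 83→1
Rank sum = 3 + 6 + 2 + 5 + 7 + 8 + 1 = 32

32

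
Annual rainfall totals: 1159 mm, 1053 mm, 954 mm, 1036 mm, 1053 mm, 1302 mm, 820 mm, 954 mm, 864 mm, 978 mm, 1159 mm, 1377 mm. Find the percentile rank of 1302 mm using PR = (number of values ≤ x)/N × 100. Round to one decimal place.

N = 12.
Strictly below 1302: 10. Equal to 1302: 1.
PR = 11/12 × 100 = 91.7

91.7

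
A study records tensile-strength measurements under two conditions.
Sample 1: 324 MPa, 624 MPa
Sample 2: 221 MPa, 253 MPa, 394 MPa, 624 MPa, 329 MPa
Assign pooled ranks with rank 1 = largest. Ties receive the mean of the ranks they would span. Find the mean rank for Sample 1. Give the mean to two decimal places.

Sorted (descending): 624, 624, 394, 329, 324, 253, 221
The 2 values of 624 occupy positions 1–2 → average rank (1+2)/2 = 1.5.
Sample 1 values → pooled ranks: 324→5, 624→1.5
Mean rank = (5 + 1.5) / 2 = 3.25

3.25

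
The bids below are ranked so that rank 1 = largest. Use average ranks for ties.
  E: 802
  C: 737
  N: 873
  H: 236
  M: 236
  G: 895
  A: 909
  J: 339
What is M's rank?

Sorted (descending): 909, 895, 873, 802, 737, 339, 236, 236
The 2 values of 236 occupy positions 7–8 → average rank (7+8)/2 = 7.5.
M has value 236 → rank 7.5.

7.5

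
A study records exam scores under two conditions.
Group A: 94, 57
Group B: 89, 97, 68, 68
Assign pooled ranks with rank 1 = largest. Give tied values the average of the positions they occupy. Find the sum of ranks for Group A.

8

Sorted (descending): 97, 94, 89, 68, 68, 57
The 2 values of 68 occupy positions 4–5 → average rank (4+5)/2 = 4.5.
Group A values → pooled ranks: 94→2, 57→6
Rank sum = 2 + 6 = 8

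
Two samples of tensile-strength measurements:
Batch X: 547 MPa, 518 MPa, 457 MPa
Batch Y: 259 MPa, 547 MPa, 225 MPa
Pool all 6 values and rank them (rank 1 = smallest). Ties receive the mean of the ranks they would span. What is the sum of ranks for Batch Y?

Sorted (ascending): 225, 259, 457, 518, 547, 547
The 2 values of 547 occupy positions 5–6 → average rank (5+6)/2 = 5.5.
Batch Y values → pooled ranks: 259→2, 547→5.5, 225→1
Rank sum = 2 + 5.5 + 1 = 8.5

8.5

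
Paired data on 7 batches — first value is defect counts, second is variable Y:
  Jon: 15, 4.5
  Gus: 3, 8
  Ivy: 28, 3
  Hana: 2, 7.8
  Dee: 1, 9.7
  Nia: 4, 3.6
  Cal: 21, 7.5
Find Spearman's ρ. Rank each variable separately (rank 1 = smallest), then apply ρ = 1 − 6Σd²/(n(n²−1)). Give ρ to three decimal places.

Ranks of variable 1: 5, 3, 7, 2, 1, 4, 6
Ranks of variable 2: 3, 6, 1, 5, 7, 2, 4
d = r₁ − r₂: 2, -3, 6, -3, -6, 2, 2
d²: 4, 9, 36, 9, 36, 4, 4; Σd² = 102
ρ = 1 − 6·102/(7·48) = 1 − 612/336 = -0.821

-0.821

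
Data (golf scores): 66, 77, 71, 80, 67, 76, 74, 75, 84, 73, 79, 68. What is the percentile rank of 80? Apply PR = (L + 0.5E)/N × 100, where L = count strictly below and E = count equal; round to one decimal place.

N = 12.
Strictly below 80: 10. Equal to 80: 1.
PR = (10 + 0.5·1)/12 × 100 = 87.5

87.5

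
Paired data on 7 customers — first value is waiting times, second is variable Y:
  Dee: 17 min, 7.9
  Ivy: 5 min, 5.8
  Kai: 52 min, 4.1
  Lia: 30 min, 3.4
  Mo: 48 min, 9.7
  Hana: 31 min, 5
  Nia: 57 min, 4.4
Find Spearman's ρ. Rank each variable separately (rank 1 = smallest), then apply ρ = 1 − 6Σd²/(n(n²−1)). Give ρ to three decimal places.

-0.286

Ranks of variable 1: 2, 1, 6, 3, 5, 4, 7
Ranks of variable 2: 6, 5, 2, 1, 7, 4, 3
d = r₁ − r₂: -4, -4, 4, 2, -2, 0, 4
d²: 16, 16, 16, 4, 4, 0, 16; Σd² = 72
ρ = 1 − 6·72/(7·48) = 1 − 432/336 = -0.286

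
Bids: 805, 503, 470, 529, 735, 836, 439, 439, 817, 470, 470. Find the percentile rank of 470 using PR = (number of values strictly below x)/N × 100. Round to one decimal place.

18.2

N = 11.
Strictly below 470: 2. Equal to 470: 3.
PR = 2/11 × 100 = 18.2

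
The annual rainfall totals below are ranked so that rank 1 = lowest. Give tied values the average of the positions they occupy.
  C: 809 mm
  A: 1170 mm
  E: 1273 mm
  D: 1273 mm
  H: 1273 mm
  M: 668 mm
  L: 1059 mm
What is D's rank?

Sorted (ascending): 668, 809, 1059, 1170, 1273, 1273, 1273
The 3 values of 1273 occupy positions 5–7 → average rank 6.
D has value 1273 mm → rank 6.

6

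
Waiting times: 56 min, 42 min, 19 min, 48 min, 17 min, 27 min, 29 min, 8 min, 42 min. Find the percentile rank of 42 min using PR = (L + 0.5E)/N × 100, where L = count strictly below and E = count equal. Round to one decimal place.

66.7

N = 9.
Strictly below 42: 5. Equal to 42: 2.
PR = (5 + 0.5·2)/9 × 100 = 66.7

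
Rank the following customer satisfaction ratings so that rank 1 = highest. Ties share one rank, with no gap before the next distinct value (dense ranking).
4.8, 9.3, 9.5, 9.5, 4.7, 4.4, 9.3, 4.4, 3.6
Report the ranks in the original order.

3, 2, 1, 1, 4, 5, 2, 5, 6

Sorted (descending): 9.5, 9.5, 9.3, 9.3, 4.8, 4.7, 4.4, 4.4, 3.6
The 2 values of 9.5 share dense rank 1.
The 2 values of 9.3 share dense rank 2.
The 2 values of 4.4 share dense rank 5.
Remaining distinct values take the next consecutive integers.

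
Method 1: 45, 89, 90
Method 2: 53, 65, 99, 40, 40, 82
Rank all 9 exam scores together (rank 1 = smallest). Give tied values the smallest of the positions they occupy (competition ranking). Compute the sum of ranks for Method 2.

Sorted (ascending): 40, 40, 45, 53, 65, 82, 89, 90, 99
The 2 values of 40 occupy positions 1–2 → each gets rank 1.
Method 2 values → pooled ranks: 53→4, 65→5, 99→9, 40→1, 40→1, 82→6
Rank sum = 4 + 5 + 9 + 1 + 1 + 6 = 26

26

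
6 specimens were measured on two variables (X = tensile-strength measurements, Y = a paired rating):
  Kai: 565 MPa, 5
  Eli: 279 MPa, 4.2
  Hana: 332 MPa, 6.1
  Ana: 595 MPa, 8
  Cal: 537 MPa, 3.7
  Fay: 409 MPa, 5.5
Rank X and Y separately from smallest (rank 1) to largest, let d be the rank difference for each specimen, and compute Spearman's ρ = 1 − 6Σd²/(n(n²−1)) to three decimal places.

0.314

Ranks of variable 1: 5, 1, 2, 6, 4, 3
Ranks of variable 2: 3, 2, 5, 6, 1, 4
d = r₁ − r₂: 2, -1, -3, 0, 3, -1
d²: 4, 1, 9, 0, 9, 1; Σd² = 24
ρ = 1 − 6·24/(6·35) = 1 − 144/210 = 0.314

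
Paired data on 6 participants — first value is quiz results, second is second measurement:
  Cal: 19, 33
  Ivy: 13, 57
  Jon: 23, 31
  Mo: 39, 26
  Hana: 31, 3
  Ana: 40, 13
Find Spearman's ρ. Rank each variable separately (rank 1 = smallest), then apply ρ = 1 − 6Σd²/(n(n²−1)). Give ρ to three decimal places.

Ranks of variable 1: 2, 1, 3, 5, 4, 6
Ranks of variable 2: 5, 6, 4, 3, 1, 2
d = r₁ − r₂: -3, -5, -1, 2, 3, 4
d²: 9, 25, 1, 4, 9, 16; Σd² = 64
ρ = 1 − 6·64/(6·35) = 1 − 384/210 = -0.829

-0.829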